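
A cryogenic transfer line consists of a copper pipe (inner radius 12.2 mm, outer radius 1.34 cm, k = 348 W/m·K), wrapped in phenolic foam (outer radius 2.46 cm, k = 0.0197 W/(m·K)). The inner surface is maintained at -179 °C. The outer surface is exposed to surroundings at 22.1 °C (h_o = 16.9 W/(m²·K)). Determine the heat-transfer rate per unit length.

Series thermal resistances, inner to outer:
  R'_copper = ln(0.0134/0.0122)/(2πk) = 0.09382/(2π·348) = 4.291×10^-5 m·K/W
  R'_phenolic foam = ln(0.0246/0.0134)/(2πk) = 0.6075/(2π·0.0197) = 4.908 m·K/W
  R'_conv,out = 1/(2πr h) = 1/(2π·0.0246·16.9) = 0.3828 m·K/W
ΣR = 4.291×10^-5 + 4.908 + 0.3828 = 5.291 m·K/W
Q' = ΔT/ΣR = (-179 °C − 22.1 °C)/5.291 = -38.0 W/m
(Negative Q' ⇒ heat flows inward; heat gain = 38.0 W/m.)

Q' = 38.0 W/m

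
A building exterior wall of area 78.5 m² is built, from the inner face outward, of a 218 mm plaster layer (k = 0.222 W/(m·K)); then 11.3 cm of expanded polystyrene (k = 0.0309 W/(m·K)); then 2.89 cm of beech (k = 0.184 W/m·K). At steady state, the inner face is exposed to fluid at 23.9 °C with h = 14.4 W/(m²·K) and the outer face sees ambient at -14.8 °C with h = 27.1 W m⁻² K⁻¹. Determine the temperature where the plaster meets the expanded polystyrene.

Treat each layer as a resistance in series:
  R_conv,in = 1/(hA) = 1/(14.4·78.5) = 8.846×10^-4 K/W
  R_plaster = L/(kA) = 0.218/(0.222·78.5) = 0.01251 K/W
  R_expanded polystyrene = L/(kA) = 0.113/(0.0309·78.5) = 0.04659 K/W
  R_beech = L/(kA) = 0.0289/(0.184·78.5) = 0.002001 K/W
  R_conv,out = 1/(hA) = 1/(27.1·78.5) = 4.701×10^-4 K/W
ΣR = 8.846×10^-4 + 0.01251 + 0.04659 + 0.002001 + 4.701×10^-4 = 0.06246 K/W
Q = ΔT/ΣR = (23.9 °C − -14.8 °C)/0.06246 = 619.6 W
From the inner boundary to the plaster/expanded polystyrene interface, ΣR_partial = 0.01339 K/W.
T_interface = T_in − Q·ΣR_partial = 23.9 °C − (619.6)(0.01339) = 15.6 °C

T = 15.6 °C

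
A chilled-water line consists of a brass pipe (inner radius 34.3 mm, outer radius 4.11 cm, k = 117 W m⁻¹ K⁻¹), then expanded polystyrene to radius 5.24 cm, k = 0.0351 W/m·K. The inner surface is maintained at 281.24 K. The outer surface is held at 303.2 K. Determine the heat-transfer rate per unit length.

Q' = 19.9 W/m

Series thermal resistances, inner to outer:
  R'_brass = ln(0.0411/0.0343)/(2πk) = 0.1809/(2π·117) = 2.460×10^-4 m·K/W
  R'_expanded polystyrene = ln(0.0524/0.0411)/(2πk) = 0.2429/(2π·0.0351) = 1.101 m·K/W
ΣR = 2.460×10^-4 + 1.101 = 1.101 m·K/W
Q' = ΔT/ΣR = (281.24 K − 303.2 K)/1.101 = -19.9 W/m
(Negative Q' ⇒ heat flows inward; heat gain = 19.9 W/m.)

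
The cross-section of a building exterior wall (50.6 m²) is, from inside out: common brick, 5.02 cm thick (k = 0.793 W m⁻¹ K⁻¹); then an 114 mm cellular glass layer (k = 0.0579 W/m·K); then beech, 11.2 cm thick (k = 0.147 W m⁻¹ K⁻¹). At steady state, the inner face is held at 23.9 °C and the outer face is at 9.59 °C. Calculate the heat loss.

Q = 259 W

Treat each layer as a resistance in series:
  R_common brick = L/(kA) = 0.0502/(0.793·50.6) = 0.001251 K/W
  R_cellular glass = L/(kA) = 0.114/(0.0579·50.6) = 0.03891 K/W
  R_beech = L/(kA) = 0.112/(0.147·50.6) = 0.01506 K/W
ΣR = 0.001251 + 0.03891 + 0.01506 = 0.05522 K/W
Q = ΔT/ΣR = (23.9 °C − 9.59 °C)/0.05522 = 259 W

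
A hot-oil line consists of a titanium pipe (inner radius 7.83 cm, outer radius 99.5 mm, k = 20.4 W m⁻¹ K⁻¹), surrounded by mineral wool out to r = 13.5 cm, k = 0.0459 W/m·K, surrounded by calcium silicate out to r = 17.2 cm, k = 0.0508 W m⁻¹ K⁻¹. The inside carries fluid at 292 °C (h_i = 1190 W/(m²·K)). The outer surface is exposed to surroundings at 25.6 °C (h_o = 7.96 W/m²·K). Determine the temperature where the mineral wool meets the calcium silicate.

T = 146 °C

Treat each layer as a resistance in series:
  R'_conv,in = 1/(2πr h) = 1/(2π·0.0783·1190) = 0.001708 m·K/W
  R'_titanium = ln(0.0995/0.0783)/(2πk) = 0.2396/(2π·20.4) = 0.001869 m·K/W
  R'_mineral wool = ln(0.135/0.0995)/(2πk) = 0.3051/(2π·0.0459) = 1.058 m·K/W
  R'_calcium silicate = ln(0.172/0.135)/(2πk) = 0.2422/(2π·0.0508) = 0.7589 m·K/W
  R'_conv,out = 1/(2πr h) = 1/(2π·0.172·7.96) = 0.1162 m·K/W
ΣR = 0.001708 + 0.001869 + 1.058 + 0.7589 + 0.1162 = 1.937 m·K/W
Q' = ΔT/ΣR = (292 °C − 25.6 °C)/1.937 = 137.5 W/m
From the inner boundary to the mineral wool/calcium silicate interface, ΣR_partial = 1.062 m·K/W.
T_interface = T_in − Q'·ΣR_partial = 292 °C − (137.5)(1.062) = 146 °C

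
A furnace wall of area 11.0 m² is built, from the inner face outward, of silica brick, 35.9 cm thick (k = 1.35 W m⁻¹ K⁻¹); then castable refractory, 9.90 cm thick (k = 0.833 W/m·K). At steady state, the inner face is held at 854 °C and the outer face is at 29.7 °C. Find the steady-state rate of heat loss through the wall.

Resistance network (inner→outer):
  R_silica brick = L/(kA) = 0.359/(1.35·11.0) = 0.02418 K/W
  R_castable refractory = L/(kA) = 0.0990/(0.833·11.0) = 0.01080 K/W
ΣR = 0.02418 + 0.01080 = 0.03498 K/W
Q = ΔT/ΣR = (854 °C − 29.7 °C)/0.03498 = 23600 W

Q = 23600 W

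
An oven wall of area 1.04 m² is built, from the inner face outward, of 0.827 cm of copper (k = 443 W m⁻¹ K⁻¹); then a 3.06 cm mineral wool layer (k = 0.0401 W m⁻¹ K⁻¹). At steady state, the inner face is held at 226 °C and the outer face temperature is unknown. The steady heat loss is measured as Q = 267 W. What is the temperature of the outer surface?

T_out = 30.1 °C

Sum the resistances:
  R_copper = L/(kA) = 0.00827/(443·1.04) = 1.795×10^-5 K/W
  R_mineral wool = L/(kA) = 0.0306/(0.0401·1.04) = 0.7337 K/W
ΣR = 0.7338 K/W
ΔT = Q·ΣR = 267 × 0.7338 = 195.9 K
Heat flows outward, so T_out = T_in − ΔT = 226 − 195.9 = 30.1 °C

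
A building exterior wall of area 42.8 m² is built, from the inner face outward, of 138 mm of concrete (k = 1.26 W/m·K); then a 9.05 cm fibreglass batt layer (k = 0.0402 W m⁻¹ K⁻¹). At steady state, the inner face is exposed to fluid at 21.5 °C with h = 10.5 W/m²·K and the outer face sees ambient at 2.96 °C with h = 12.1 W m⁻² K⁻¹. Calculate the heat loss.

Q = 313 W

Resistance network (inner→outer):
  R_conv,in = 1/(hA) = 1/(10.5·42.8) = 0.002225 K/W
  R_concrete = L/(kA) = 0.138/(1.26·42.8) = 0.002559 K/W
  R_fibreglass batt = L/(kA) = 0.0905/(0.0402·42.8) = 0.05260 K/W
  R_conv,out = 1/(hA) = 1/(12.1·42.8) = 0.001931 K/W
ΣR = 0.002225 + 0.002559 + 0.05260 + 0.001931 = 0.05931 K/W
Q = ΔT/ΣR = (21.5 °C − 2.96 °C)/0.05931 = 313 W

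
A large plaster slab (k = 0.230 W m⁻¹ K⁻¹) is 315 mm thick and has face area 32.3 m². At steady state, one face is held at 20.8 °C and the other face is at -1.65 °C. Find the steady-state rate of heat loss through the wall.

Q = kA·ΔT/L = 0.230 × 32.3 × |20.8 °C − -1.65 °C| / 0.315 = 529 W

Q = 529 W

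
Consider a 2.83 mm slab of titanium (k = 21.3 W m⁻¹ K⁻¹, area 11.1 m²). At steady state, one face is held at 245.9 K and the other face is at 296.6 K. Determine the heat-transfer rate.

Q = kA·ΔT/L = 21.3 × 11.1 × |245.9 K − 296.6 K| / 0.00283 = 4.24×10^6 W

Q = 4.24×10^6 W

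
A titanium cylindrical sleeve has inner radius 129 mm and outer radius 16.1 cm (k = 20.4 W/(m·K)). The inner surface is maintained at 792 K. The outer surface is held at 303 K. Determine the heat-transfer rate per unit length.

Q' = 2πk·ΔT/ln(r₂/r₁) = 2π × 20.4 × 489 / ln(0.161/0.129) = 2.83×10^5 W/m

Q' = 283 kW/m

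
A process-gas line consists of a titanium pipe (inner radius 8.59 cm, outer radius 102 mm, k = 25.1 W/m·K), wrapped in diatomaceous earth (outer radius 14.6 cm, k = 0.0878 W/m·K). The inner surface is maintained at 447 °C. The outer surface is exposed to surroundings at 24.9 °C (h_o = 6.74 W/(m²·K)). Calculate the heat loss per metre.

Q' = 519 W/m

Resistance network (inner→outer):
  R'_titanium = ln(0.102/0.0859)/(2πk) = 0.1718/(2π·25.1) = 0.001089 m·K/W
  R'_diatomaceous earth = ln(0.146/0.102)/(2πk) = 0.3586/(2π·0.0878) = 0.6501 m·K/W
  R'_conv,out = 1/(2πr h) = 1/(2π·0.146·6.74) = 0.1617 m·K/W
ΣR = 0.001089 + 0.6501 + 0.1617 = 0.8129 m·K/W
Q' = ΔT/ΣR = (447 °C − 24.9 °C)/0.8129 = 519 W/m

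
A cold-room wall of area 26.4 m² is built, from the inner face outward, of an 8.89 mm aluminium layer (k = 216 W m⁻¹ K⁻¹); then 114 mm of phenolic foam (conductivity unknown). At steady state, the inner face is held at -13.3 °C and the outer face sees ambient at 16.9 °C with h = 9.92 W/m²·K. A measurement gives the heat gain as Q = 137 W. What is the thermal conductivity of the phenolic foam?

ΣR = ΔT/Q = |-13.3 − 16.9|/137 = 0.2204 K/W
Known resistances:
  R_aluminium = L/(kA) = 0.00889/(216·26.4) = 1.559×10^-6 K/W
  R_conv,out = 1/(hA) = 1/(9.92·26.4) = 0.003818 K/W
R_phenolic foam = ΣR − ΣR_known = 0.2204 − 0.003820 = 0.2166 K/W
L/(kA) = 0.2166 ⇒ k = 0.114/(0.2166·26.4) = 0.0199 W/m·K

k = 0.0199 W/m·K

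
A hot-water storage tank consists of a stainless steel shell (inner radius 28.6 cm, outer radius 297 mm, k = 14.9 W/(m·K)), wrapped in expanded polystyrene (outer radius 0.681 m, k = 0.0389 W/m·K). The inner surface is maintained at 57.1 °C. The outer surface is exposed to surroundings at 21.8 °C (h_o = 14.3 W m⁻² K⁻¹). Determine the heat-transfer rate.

Resistance network (inner→outer):
  R_stainless steel = (1/0.286 − 1/0.297)/(4πk) = 0.1295/(4π·14.9) = 6.916×10^-4 K/W
  R_expanded polystyrene = (1/0.297 − 1/0.681)/(4πk) = 1.899/(4π·0.0389) = 3.884 K/W
  R_conv,out = 1/(4πr²h) = 1/(4π·0.681²·14.3) = 0.01200 K/W
ΣR = 6.916×10^-4 + 3.884 + 0.01200 = 3.897 K/W
Q = ΔT/ΣR = (57.1 °C − 21.8 °C)/3.897 = 9.06 W

Q = 9.06 W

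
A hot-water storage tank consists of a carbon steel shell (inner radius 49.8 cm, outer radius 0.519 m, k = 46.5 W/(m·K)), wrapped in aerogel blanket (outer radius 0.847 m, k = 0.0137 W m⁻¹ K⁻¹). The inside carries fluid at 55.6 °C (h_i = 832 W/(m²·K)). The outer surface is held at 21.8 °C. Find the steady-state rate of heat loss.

Resistance network (inner→outer):
  R_conv,in = 1/(4πr²h) = 1/(4π·0.498²·832) = 3.857×10^-4 K/W
  R_carbon steel = (1/0.498 − 1/0.519)/(4πk) = 0.08125/(4π·46.5) = 1.390×10^-4 K/W
  R_aerogel blanket = (1/0.519 − 1/0.847)/(4πk) = 0.7461/(4π·0.0137) = 4.334 K/W
ΣR = 3.857×10^-4 + 1.390×10^-4 + 4.334 = 4.335 K/W
Q = ΔT/ΣR = (55.6 °C − 21.8 °C)/4.335 = 7.80 W

Q = 7.80 W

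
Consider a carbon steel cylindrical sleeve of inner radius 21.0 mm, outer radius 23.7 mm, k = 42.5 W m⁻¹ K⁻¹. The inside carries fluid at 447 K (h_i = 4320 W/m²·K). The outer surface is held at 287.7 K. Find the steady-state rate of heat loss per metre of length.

Q' = 72200 W/m

Resistance network (inner→outer):
  R'_conv,in = 1/(2πr h) = 1/(2π·0.0210·4320) = 0.001754 m·K/W
  R'_carbon steel = ln(0.0237/0.0210)/(2πk) = 0.1210/(2π·42.5) = 4.529×10^-4 m·K/W
ΣR = 0.001754 + 4.529×10^-4 = 0.002207 m·K/W
Q' = ΔT/ΣR = (447 K − 287.7 K)/0.002207 = 72200 W/m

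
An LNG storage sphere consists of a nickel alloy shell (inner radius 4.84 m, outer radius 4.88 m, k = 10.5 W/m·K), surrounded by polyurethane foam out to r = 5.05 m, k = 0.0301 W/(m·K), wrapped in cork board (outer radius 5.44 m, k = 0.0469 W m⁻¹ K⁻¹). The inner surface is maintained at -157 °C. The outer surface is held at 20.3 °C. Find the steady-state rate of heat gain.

Q = 4.19 kW

Resistance network (inner→outer):
  R_nickel alloy = (1/4.84 − 1/4.88)/(4πk) = 0.001694/(4π·10.5) = 1.283×10^-5 K/W
  R_polyurethane foam = (1/4.88 − 1/5.05)/(4πk) = 0.006898/(4π·0.0301) = 0.01824 K/W
  R_cork board = (1/5.05 − 1/5.44)/(4πk) = 0.01420/(4π·0.0469) = 0.02409 K/W
ΣR = 1.283×10^-5 + 0.01824 + 0.02409 = 0.04234 K/W
Q = ΔT/ΣR = (-157 °C − 20.3 °C)/0.04234 = -4190 W
(Negative Q ⇒ heat flows inward; heat gain = 4190 W.)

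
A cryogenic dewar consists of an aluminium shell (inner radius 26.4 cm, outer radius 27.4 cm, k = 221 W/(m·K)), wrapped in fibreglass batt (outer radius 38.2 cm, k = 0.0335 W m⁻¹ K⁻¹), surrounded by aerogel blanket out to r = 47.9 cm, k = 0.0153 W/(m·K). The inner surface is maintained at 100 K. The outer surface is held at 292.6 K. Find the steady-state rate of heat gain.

Q = 37.0 W

Series thermal resistances, inner to outer:
  R_aluminium = (1/0.264 − 1/0.274)/(4πk) = 0.1382/(4π·221) = 4.978×10^-5 K/W
  R_fibreglass batt = (1/0.274 − 1/0.382)/(4πk) = 1.032/(4π·0.0335) = 2.451 K/W
  R_aerogel blanket = (1/0.382 − 1/0.479)/(4πk) = 0.5301/(4π·0.0153) = 2.757 K/W
ΣR = 4.978×10^-5 + 2.451 + 2.757 = 5.208 K/W
Q = ΔT/ΣR = (100 K − 292.6 K)/5.208 = -37.0 W
(Negative Q ⇒ heat flows inward; heat gain = 37.0 W.)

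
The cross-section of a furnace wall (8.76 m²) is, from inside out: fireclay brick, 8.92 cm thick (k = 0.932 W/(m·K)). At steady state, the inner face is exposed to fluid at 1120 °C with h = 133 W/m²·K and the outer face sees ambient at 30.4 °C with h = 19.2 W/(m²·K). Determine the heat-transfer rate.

Resistance network (inner→outer):
  R_conv,in = 1/(hA) = 1/(133·8.76) = 8.583×10^-4 K/W
  R_fireclay brick = L/(kA) = 0.0892/(0.932·8.76) = 0.01093 K/W
  R_conv,out = 1/(hA) = 1/(19.2·8.76) = 0.005946 K/W
ΣR = 8.583×10^-4 + 0.01093 + 0.005946 = 0.01773 K/W
Q = ΔT/ΣR = (1120 °C − 30.4 °C)/0.01773 = 61500 W

Q = 61.5 kW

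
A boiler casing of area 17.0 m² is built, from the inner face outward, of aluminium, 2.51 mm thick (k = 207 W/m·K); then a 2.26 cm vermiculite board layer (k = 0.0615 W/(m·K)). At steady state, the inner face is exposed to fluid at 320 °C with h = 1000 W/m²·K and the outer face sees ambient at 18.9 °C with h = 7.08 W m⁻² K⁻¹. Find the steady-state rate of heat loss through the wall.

Q = 10.0 kW

Resistance network (inner→outer):
  R_conv,in = 1/(hA) = 1/(1000·17.0) = 5.882×10^-5 K/W
  R_aluminium = L/(kA) = 0.00251/(207·17.0) = 7.133×10^-7 K/W
  R_vermiculite board = L/(kA) = 0.0226/(0.0615·17.0) = 0.02162 K/W
  R_conv,out = 1/(hA) = 1/(7.08·17.0) = 0.008308 K/W
ΣR = 5.882×10^-5 + 7.133×10^-7 + 0.02162 + 0.008308 = 0.02999 K/W
Q = ΔT/ΣR = (320 °C − 18.9 °C)/0.02999 = 10000 W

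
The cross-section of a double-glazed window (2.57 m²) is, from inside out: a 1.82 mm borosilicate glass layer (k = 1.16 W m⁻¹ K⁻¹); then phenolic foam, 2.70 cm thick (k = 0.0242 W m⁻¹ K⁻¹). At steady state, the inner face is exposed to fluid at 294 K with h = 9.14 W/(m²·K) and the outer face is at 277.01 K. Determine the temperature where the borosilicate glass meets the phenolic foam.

T = 292.5 K

Resistance network (inner→outer):
  R_conv,in = 1/(hA) = 1/(9.14·2.57) = 0.04257 K/W
  R_borosilicate glass = L/(kA) = 0.00182/(1.16·2.57) = 6.105×10^-4 K/W
  R_phenolic foam = L/(kA) = 0.0270/(0.0242·2.57) = 0.4341 K/W
ΣR = 0.04257 + 6.105×10^-4 + 0.4341 = 0.4773 K/W
Q = ΔT/ΣR = (294 K − 277.01 K)/0.4773 = 35.60 W
From the inner boundary to the borosilicate glass/phenolic foam interface, ΣR_partial = 0.04318 K/W.
T_interface = T_in − Q·ΣR_partial = 294 K − (35.60)(0.04318) = 292.5 K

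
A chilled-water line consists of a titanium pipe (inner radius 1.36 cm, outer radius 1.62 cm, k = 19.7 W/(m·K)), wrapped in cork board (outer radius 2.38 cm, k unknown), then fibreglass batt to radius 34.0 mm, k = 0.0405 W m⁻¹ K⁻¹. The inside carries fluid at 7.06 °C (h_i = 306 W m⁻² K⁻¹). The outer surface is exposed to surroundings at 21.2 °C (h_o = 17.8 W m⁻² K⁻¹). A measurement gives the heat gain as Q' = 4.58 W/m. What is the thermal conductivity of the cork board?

k = 0.0443 W/m·K

ΣR = ΔT/Q' = |7.06 − 21.2|/4.58 = 3.087 m·K/W
Known resistances:
  R'_conv,in = 1/(2πr h) = 1/(2π·0.0136·306) = 0.03824 m·K/W
  R'_titanium = ln(0.0162/0.0136)/(2πk) = 0.1749/(2π·19.7) = 0.001413 m·K/W
  R'_fibreglass batt = ln(0.0340/0.0238)/(2πk) = 0.3567/(2π·0.0405) = 1.402 m·K/W
  R'_conv,out = 1/(2πr h) = 1/(2π·0.0340·17.8) = 0.2630 m·K/W
R_cork board = ΣR − ΣR_known = 3.087 − 1.705 = 1.382 m·K/W
ln(r₂/r₁)/(2πk) = 1.382 ⇒ k = 0.3847/(2π·1.382) = 0.0443 W/m·K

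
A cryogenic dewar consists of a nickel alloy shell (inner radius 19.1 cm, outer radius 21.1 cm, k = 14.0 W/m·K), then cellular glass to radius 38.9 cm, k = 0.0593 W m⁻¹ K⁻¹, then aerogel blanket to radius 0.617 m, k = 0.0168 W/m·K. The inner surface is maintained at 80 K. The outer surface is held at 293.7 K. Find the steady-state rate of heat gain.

Q = 28.8 W

Treat each layer as a resistance in series:
  R_nickel alloy = (1/0.191 − 1/0.211)/(4πk) = 0.4963/(4π·14.0) = 0.002821 K/W
  R_cellular glass = (1/0.211 − 1/0.389)/(4πk) = 2.169/(4π·0.0593) = 2.910 K/W
  R_aerogel blanket = (1/0.389 − 1/0.617)/(4πk) = 0.9499/(4π·0.0168) = 4.500 K/W
ΣR = 0.002821 + 2.910 + 4.500 = 7.413 K/W
Q = ΔT/ΣR = (80 K − 293.7 K)/7.413 = -28.8 W
(Negative Q ⇒ heat flows inward; heat gain = 28.8 W.)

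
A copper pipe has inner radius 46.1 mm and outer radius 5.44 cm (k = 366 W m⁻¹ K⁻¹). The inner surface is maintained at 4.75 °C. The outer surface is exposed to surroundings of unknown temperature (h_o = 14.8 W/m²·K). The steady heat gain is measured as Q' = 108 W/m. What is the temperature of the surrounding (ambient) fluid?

Sum the resistances:
  R'_copper = ln(0.0544/0.0461)/(2πk) = 0.1656/(2π·366) = 7.199×10^-5 m·K/W
  R'_conv,out = 1/(2πr h) = 1/(2π·0.0544·14.8) = 0.1977 m·K/W
ΣR = 0.1978 m·K/W
ΔT = Q'·ΣR = 108 × 0.1978 = 21.36 K
Heat flows inward, so T_out = T_in + ΔT = 4.75 + 21.36 = 26.1 °C

T_out = 26.1 °C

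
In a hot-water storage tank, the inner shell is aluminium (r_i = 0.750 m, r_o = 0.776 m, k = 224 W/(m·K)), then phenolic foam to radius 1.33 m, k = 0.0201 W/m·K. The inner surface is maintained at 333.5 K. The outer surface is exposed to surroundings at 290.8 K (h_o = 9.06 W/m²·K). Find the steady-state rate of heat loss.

Treat each layer as a resistance in series:
  R_aluminium = (1/0.750 − 1/0.776)/(4πk) = 0.04467/(4π·224) = 1.587×10^-5 K/W
  R_phenolic foam = (1/0.776 − 1/1.33)/(4πk) = 0.5368/(4π·0.0201) = 2.125 K/W
  R_conv,out = 1/(4πr²h) = 1/(4π·1.33²·9.06) = 0.004965 K/W
ΣR = 1.587×10^-5 + 2.125 + 0.004965 = 2.130 K/W
Q = ΔT/ΣR = (333.5 K − 290.8 K)/2.130 = 20.0 W

Q = 20.0 W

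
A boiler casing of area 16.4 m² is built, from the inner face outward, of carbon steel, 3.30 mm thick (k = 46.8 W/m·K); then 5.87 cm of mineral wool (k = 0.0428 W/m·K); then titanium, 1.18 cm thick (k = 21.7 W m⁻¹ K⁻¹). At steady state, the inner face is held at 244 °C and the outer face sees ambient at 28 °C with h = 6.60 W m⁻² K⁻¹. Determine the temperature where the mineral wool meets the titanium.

T = 49.6 °C

Treat each layer as a resistance in series:
  R_carbon steel = L/(kA) = 0.00330/(46.8·16.4) = 4.300×10^-6 K/W
  R_mineral wool = L/(kA) = 0.0587/(0.0428·16.4) = 0.08363 K/W
  R_titanium = L/(kA) = 0.0118/(21.7·16.4) = 3.316×10^-5 K/W
  R_conv,out = 1/(hA) = 1/(6.60·16.4) = 0.009239 K/W
ΣR = 4.300×10^-6 + 0.08363 + 3.316×10^-5 + 0.009239 = 0.09291 K/W
Q = ΔT/ΣR = (244 °C − 28 °C)/0.09291 = 2325 W
From the inner boundary to the mineral wool/titanium interface, ΣR_partial = 0.08363 K/W.
T_interface = T_in − Q·ΣR_partial = 244 °C − (2325)(0.08363) = 49.6 °C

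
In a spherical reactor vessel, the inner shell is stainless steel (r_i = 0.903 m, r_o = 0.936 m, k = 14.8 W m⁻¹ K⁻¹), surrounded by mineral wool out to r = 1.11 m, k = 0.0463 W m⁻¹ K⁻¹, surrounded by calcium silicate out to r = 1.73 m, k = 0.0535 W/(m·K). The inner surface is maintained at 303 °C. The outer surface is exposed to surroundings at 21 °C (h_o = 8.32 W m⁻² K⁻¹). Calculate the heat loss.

Q = 366 W

Series thermal resistances, inner to outer:
  R_stainless steel = (1/0.903 − 1/0.936)/(4πk) = 0.03904/(4π·14.8) = 2.099×10^-4 K/W
  R_mineral wool = (1/0.936 − 1/1.11)/(4πk) = 0.1675/(4π·0.0463) = 0.2878 K/W
  R_calcium silicate = (1/1.11 − 1/1.73)/(4πk) = 0.3229/(4π·0.0535) = 0.4802 K/W
  R_conv,out = 1/(4πr²h) = 1/(4π·1.73²·8.32) = 0.003196 K/W
ΣR = 2.099×10^-4 + 0.2878 + 0.4802 + 0.003196 = 0.7714 K/W
Q = ΔT/ΣR = (303 °C − 21 °C)/0.7714 = 366 W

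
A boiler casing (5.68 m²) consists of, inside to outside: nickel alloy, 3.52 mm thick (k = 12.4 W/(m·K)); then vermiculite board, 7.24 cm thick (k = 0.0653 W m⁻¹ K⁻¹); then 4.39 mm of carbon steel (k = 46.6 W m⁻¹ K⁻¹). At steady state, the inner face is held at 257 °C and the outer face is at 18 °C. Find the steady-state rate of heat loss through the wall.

Treat each layer as a resistance in series:
  R_nickel alloy = L/(kA) = 0.00352/(12.4·5.68) = 4.998×10^-5 K/W
  R_vermiculite board = L/(kA) = 0.0724/(0.0653·5.68) = 0.1952 K/W
  R_carbon steel = L/(kA) = 0.00439/(46.6·5.68) = 1.659×10^-5 K/W
ΣR = 4.998×10^-5 + 0.1952 + 1.659×10^-5 = 0.1953 K/W
Q = ΔT/ΣR = (257 °C − 18 °C)/0.1953 = 1220 W

Q = 1220 W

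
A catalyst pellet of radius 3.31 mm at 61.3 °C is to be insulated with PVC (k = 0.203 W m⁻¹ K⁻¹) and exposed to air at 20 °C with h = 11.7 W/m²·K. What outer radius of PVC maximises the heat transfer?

For a sphere, r_cr = 2k_ins/h = 2·0.203/11.7 = 0.0347 m = 3.47 cm

r_cr = 3.47 cm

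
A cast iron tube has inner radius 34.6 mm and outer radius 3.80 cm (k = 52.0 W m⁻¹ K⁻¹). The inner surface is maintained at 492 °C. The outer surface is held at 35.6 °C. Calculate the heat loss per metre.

Q' = 2πk·ΔT/ln(r₂/r₁) = 2π × 52.0 × 456.4 / ln(0.0380/0.0346) = 1.59×10^6 W/m

Q' = 1.59×10^6 W/m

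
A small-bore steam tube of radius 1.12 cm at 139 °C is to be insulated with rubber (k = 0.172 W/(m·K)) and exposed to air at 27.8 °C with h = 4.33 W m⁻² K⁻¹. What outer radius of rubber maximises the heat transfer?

r_cr = 3.97 cm

For a cylinder, r_cr = k_ins/h = 0.172/4.33 = 0.0397 m = 3.97 cm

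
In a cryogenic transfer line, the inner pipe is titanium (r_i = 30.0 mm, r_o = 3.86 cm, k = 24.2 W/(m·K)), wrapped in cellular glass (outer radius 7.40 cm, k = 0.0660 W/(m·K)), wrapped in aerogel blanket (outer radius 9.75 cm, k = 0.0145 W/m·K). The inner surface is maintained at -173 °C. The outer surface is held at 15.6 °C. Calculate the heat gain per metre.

Q' = 41.0 W/m

Resistance network (inner→outer):
  R'_titanium = ln(0.0386/0.0300)/(2πk) = 0.2521/(2π·24.2) = 0.001658 m·K/W
  R'_cellular glass = ln(0.0740/0.0386)/(2πk) = 0.6508/(2π·0.0660) = 1.569 m·K/W
  R'_aerogel blanket = ln(0.0975/0.0740)/(2πk) = 0.2758/(2π·0.0145) = 3.027 m·K/W
ΣR = 0.001658 + 1.569 + 3.027 = 4.598 m·K/W
Q' = ΔT/ΣR = (-173 °C − 15.6 °C)/4.598 = -41.0 W/m
(Negative Q' ⇒ heat flows inward; heat gain = 41.0 W/m.)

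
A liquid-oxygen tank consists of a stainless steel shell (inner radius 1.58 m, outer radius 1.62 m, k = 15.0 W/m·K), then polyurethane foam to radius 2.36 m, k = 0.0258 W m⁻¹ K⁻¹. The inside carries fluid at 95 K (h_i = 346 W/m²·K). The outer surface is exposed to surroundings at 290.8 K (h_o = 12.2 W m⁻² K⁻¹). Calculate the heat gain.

Q = 327 W

Treat each layer as a resistance in series:
  R_conv,in = 1/(4πr²h) = 1/(4π·1.58²·346) = 9.213×10^-5 K/W
  R_stainless steel = (1/1.58 − 1/1.62)/(4πk) = 0.01563/(4π·15.0) = 8.291×10^-5 K/W
  R_polyurethane foam = (1/1.62 − 1/2.36)/(4πk) = 0.1936/(4π·0.0258) = 0.5970 K/W
  R_conv,out = 1/(4πr²h) = 1/(4π·2.36²·12.2) = 0.001171 K/W
ΣR = 9.213×10^-5 + 8.291×10^-5 + 0.5970 + 0.001171 = 0.5983 K/W
Q = ΔT/ΣR = (95 K − 290.8 K)/0.5983 = -327 W
(Negative Q ⇒ heat flows inward; heat gain = 327 W.)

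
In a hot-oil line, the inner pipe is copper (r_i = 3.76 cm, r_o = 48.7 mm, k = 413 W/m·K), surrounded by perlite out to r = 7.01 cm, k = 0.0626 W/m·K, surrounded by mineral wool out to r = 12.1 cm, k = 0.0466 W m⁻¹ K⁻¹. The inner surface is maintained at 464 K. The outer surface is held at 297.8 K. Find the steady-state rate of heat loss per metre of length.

Treat each layer as a resistance in series:
  R'_copper = ln(0.0487/0.0376)/(2πk) = 0.2587/(2π·413) = 9.968×10^-5 m·K/W
  R'_perlite = ln(0.0701/0.0487)/(2πk) = 0.3642/(2π·0.0626) = 0.9261 m·K/W
  R'_mineral wool = ln(0.121/0.0701)/(2πk) = 0.5459/(2π·0.0466) = 1.864 m·K/W
ΣR = 9.968×10^-5 + 0.9261 + 1.864 = 2.790 m·K/W
Q' = ΔT/ΣR = (464 K − 297.8 K)/2.790 = 59.6 W/m

Q' = 59.6 W/m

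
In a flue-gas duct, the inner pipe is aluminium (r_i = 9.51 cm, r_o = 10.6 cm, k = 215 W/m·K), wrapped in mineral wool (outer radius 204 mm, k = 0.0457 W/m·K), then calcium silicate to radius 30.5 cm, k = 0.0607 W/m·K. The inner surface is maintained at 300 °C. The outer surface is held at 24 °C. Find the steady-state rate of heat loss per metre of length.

Resistance network (inner→outer):
  R'_aluminium = ln(0.106/0.0951)/(2πk) = 0.1085/(2π·215) = 8.033×10^-5 m·K/W
  R'_mineral wool = ln(0.204/0.106)/(2πk) = 0.6547/(2π·0.0457) = 2.280 m·K/W
  R'_calcium silicate = ln(0.305/0.204)/(2πk) = 0.4022/(2π·0.0607) = 1.055 m·K/W
ΣR = 8.033×10^-5 + 2.280 + 1.055 = 3.335 m·K/W
Q' = ΔT/ΣR = (300 °C − 24 °C)/3.335 = 82.8 W/m

Q' = 82.8 W/m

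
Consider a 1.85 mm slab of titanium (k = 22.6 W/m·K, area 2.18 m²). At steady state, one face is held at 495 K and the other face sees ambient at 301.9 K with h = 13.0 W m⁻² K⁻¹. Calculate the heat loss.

Q = 5.47 kW

Treat each layer as a resistance in series:
  R_titanium = L/(kA) = 0.00185/(22.6·2.18) = 3.755×10^-5 K/W
  R_conv,out = 1/(hA) = 1/(13.0·2.18) = 0.03529 K/W
ΣR = 3.755×10^-5 + 0.03529 = 0.03533 K/W
Q = ΔT/ΣR = (495 K − 301.9 K)/0.03533 = 5470 W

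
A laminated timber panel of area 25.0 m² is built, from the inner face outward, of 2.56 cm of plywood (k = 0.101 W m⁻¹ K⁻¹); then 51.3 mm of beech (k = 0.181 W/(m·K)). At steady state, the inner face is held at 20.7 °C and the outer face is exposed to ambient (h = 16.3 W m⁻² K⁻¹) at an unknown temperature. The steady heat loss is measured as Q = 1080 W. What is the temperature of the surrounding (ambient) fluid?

T_out = -5.14 °C

Series resistances:
  R_plywood = L/(kA) = 0.0256/(0.101·25.0) = 0.01014 K/W
  R_beech = L/(kA) = 0.0513/(0.181·25.0) = 0.01134 K/W
  R_conv,out = 1/(hA) = 1/(16.3·25.0) = 0.002454 K/W
ΣR = 0.02393 K/W
ΔT = Q·ΣR = 1080 × 0.02393 = 25.84 K
Heat flows outward, so T_out = T_in − ΔT = 20.7 − 25.84 = -5.14 °C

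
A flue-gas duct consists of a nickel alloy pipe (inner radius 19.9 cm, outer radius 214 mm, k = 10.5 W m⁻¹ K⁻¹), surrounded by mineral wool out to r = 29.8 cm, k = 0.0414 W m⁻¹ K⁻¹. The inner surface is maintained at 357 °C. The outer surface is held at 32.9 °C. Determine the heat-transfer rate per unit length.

Q' = 254 W/m

Treat each layer as a resistance in series:
  R'_nickel alloy = ln(0.214/0.199)/(2πk) = 0.07267/(2π·10.5) = 0.001102 m·K/W
  R'_mineral wool = ln(0.298/0.214)/(2πk) = 0.3311/(2π·0.0414) = 1.273 m·K/W
ΣR = 0.001102 + 1.273 = 1.274 m·K/W
Q' = ΔT/ΣR = (357 °C − 32.9 °C)/1.274 = 254 W/m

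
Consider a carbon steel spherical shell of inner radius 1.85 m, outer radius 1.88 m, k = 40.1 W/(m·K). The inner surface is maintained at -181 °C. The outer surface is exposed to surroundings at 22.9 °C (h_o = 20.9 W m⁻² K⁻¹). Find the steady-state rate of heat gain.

Q = 186 kW

Series thermal resistances, inner to outer:
  R_carbon steel = (1/1.85 − 1/1.88)/(4πk) = 0.008626/(4π·40.1) = 1.712×10^-5 K/W
  R_conv,out = 1/(4πr²h) = 1/(4π·1.88²·20.9) = 0.001077 K/W
ΣR = 1.712×10^-5 + 0.001077 = 0.001094 K/W
Q = ΔT/ΣR = (-181 °C − 22.9 °C)/0.001094 = -1.86×10^5 W
(Negative Q ⇒ heat flows inward; heat gain = 1.86×10^5 W.)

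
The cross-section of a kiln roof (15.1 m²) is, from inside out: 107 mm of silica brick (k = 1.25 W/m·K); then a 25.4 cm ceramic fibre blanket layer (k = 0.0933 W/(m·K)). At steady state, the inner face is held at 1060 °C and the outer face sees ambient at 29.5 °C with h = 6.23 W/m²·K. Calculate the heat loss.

Treat each layer as a resistance in series:
  R_silica brick = L/(kA) = 0.107/(1.25·15.1) = 0.005669 K/W
  R_ceramic fibre blanket = L/(kA) = 0.254/(0.0933·15.1) = 0.1803 K/W
  R_conv,out = 1/(hA) = 1/(6.23·15.1) = 0.01063 K/W
ΣR = 0.005669 + 0.1803 + 0.01063 = 0.1966 K/W
Q = ΔT/ΣR = (1060 °C − 29.5 °C)/0.1966 = 5240 W

Q = 5240 W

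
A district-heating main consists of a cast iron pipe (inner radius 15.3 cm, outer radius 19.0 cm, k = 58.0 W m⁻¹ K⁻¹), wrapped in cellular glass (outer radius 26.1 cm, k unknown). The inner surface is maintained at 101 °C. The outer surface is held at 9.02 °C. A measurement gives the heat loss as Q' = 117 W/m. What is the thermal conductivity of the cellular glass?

ΣR = ΔT/Q' = |101 − 9.02|/117 = 0.7862 m·K/W
Known resistances:
  R'_cast iron = ln(0.190/0.153)/(2πk) = 0.2166/(2π·58.0) = 5.943×10^-4 m·K/W
R_cellular glass = ΣR − ΣR_known = 0.7862 − 5.943×10^-4 = 0.7856 m·K/W
ln(r₂/r₁)/(2πk) = 0.7856 ⇒ k = 0.3175/(2π·0.7856) = 0.0643 W/m·K

k = 0.0643 W/m·K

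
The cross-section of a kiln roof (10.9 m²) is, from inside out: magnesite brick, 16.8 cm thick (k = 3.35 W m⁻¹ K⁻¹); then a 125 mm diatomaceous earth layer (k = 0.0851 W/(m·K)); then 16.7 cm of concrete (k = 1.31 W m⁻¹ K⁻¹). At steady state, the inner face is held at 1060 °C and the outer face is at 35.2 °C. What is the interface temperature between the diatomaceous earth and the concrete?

Resistance network (inner→outer):
  R_magnesite brick = L/(kA) = 0.168/(3.35·10.9) = 0.004601 K/W
  R_diatomaceous earth = L/(kA) = 0.125/(0.0851·10.9) = 0.1348 K/W
  R_concrete = L/(kA) = 0.167/(1.31·10.9) = 0.01170 K/W
ΣR = 0.004601 + 0.1348 + 0.01170 = 0.1511 K/W
Q = ΔT/ΣR = (1060 °C − 35.2 °C)/0.1511 = 6782 W
From the inner boundary to the diatomaceous earth/concrete interface, ΣR_partial = 0.1394 K/W.
T_interface = T_in − Q·ΣR_partial = 1060 °C − (6782)(0.1394) = 115 °C

T = 115 °C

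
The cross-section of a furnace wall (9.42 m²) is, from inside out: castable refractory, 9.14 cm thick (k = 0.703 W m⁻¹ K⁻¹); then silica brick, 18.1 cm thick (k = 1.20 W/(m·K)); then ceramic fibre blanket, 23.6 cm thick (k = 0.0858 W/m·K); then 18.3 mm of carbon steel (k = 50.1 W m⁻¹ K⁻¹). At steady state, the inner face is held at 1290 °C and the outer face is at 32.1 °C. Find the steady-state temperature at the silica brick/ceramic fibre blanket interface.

T = 1173 °C

Treat each layer as a resistance in series:
  R_castable refractory = L/(kA) = 0.0914/(0.703·9.42) = 0.01380 K/W
  R_silica brick = L/(kA) = 0.181/(1.20·9.42) = 0.01601 K/W
  R_ceramic fibre blanket = L/(kA) = 0.236/(0.0858·9.42) = 0.2920 K/W
  R_carbon steel = L/(kA) = 0.0183/(50.1·9.42) = 3.878×10^-5 K/W
ΣR = 0.01380 + 0.01601 + 0.2920 + 3.878×10^-5 = 0.3218 K/W
Q = ΔT/ΣR = (1290 °C − 32.1 °C)/0.3218 = 3909 W
From the inner boundary to the silica brick/ceramic fibre blanket interface, ΣR_partial = 0.02981 K/W.
T_interface = T_in − Q·ΣR_partial = 1290 °C − (3909)(0.02981) = 1173 °C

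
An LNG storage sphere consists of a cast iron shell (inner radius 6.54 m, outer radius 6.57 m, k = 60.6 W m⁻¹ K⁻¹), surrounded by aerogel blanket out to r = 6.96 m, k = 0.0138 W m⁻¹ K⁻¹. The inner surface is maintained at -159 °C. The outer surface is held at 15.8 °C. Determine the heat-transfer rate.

Treat each layer as a resistance in series:
  R_cast iron = (1/6.54 − 1/6.57)/(4πk) = 6.982×10^-4/(4π·60.6) = 9.168×10^-7 K/W
  R_aerogel blanket = (1/6.57 − 1/6.96)/(4πk) = 0.008529/(4π·0.0138) = 0.04918 K/W
ΣR = 9.168×10^-7 + 0.04918 = 0.04918 K/W
Q = ΔT/ΣR = (-159 °C − 15.8 °C)/0.04918 = -3550 W
(Negative Q ⇒ heat flows inward; heat gain = 3550 W.)

Q = 3.55 kW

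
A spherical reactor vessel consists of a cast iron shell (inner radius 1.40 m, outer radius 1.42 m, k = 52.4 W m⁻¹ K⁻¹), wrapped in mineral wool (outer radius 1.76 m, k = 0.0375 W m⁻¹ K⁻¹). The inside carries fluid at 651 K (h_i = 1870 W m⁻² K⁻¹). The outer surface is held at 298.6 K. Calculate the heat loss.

Q = 1220 W

Resistance network (inner→outer):
  R_conv,in = 1/(4πr²h) = 1/(4π·1.40²·1870) = 2.171×10^-5 K/W
  R_cast iron = (1/1.40 − 1/1.42)/(4πk) = 0.01006/(4π·52.4) = 1.528×10^-5 K/W
  R_mineral wool = (1/1.42 − 1/1.76)/(4πk) = 0.1360/(4π·0.0375) = 0.2887 K/W
ΣR = 2.171×10^-5 + 1.528×10^-5 + 0.2887 = 0.2887 K/W
Q = ΔT/ΣR = (651 K − 298.6 K)/0.2887 = 1220 W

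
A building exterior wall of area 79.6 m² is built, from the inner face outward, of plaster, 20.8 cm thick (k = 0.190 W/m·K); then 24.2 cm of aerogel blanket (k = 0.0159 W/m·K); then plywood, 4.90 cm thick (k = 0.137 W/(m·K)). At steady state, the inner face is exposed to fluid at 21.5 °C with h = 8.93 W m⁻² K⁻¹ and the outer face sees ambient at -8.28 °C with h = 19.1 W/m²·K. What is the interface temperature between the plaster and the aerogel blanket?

T = 19.4 °C

Series thermal resistances, inner to outer:
  R_conv,in = 1/(hA) = 1/(8.93·79.6) = 0.001407 K/W
  R_plaster = L/(kA) = 0.208/(0.190·79.6) = 0.01375 K/W
  R_aerogel blanket = L/(kA) = 0.242/(0.0159·79.6) = 0.1912 K/W
  R_plywood = L/(kA) = 0.0490/(0.137·79.6) = 0.004493 K/W
  R_conv,out = 1/(hA) = 1/(19.1·79.6) = 6.577×10^-4 K/W
ΣR = 0.001407 + 0.01375 + 0.1912 + 0.004493 + 6.577×10^-4 = 0.2115 K/W
Q = ΔT/ΣR = (21.5 °C − -8.28 °C)/0.2115 = 140.8 W
From the inner boundary to the plaster/aerogel blanket interface, ΣR_partial = 0.01516 K/W.
T_interface = T_in − Q·ΣR_partial = 21.5 °C − (140.8)(0.01516) = 19.4 °C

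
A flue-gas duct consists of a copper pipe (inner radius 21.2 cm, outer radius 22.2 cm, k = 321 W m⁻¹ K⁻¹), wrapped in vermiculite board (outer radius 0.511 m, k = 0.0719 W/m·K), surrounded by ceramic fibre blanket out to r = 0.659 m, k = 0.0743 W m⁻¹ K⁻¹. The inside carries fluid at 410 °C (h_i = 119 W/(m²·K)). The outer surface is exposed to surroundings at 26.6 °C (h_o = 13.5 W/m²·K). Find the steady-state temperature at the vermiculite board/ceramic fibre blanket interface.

T = 116 °C

Treat each layer as a resistance in series:
  R'_conv,in = 1/(2πr h) = 1/(2π·0.212·119) = 0.006309 m·K/W
  R'_copper = ln(0.222/0.212)/(2πk) = 0.04609/(2π·321) = 2.285×10^-5 m·K/W
  R'_vermiculite board = ln(0.511/0.222)/(2πk) = 0.8337/(2π·0.0719) = 1.845 m·K/W
  R'_ceramic fibre blanket = ln(0.659/0.511)/(2πk) = 0.2544/(2π·0.0743) = 0.5448 m·K/W
  R'_conv,out = 1/(2πr h) = 1/(2π·0.659·13.5) = 0.01789 m·K/W
ΣR = 0.006309 + 2.285×10^-5 + 1.845 + 0.5448 + 0.01789 = 2.414 m·K/W
Q' = ΔT/ΣR = (410 °C − 26.6 °C)/2.414 = 158.8 W/m
From the inner boundary to the vermiculite board/ceramic fibre blanket interface, ΣR_partial = 1.851 m·K/W.
T_interface = T_in − Q'·ΣR_partial = 410 °C − (158.8)(1.851) = 116 °C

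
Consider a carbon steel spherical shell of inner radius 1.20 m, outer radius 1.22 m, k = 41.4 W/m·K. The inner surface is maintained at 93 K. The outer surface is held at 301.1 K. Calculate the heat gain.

Q = 7920 kW

Q = 4πk·ΔT/(1/r₁ − 1/r₂) = 4π × 41.4 × 208.1 / (1/1.20 − 1/1.22) = 7.92×10^6 W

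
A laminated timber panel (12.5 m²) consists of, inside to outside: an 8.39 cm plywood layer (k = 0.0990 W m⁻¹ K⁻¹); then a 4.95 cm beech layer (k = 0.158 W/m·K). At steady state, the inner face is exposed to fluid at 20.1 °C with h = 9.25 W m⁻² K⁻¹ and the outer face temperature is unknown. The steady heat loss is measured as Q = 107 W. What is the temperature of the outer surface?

T_out = 9.24 °C

Sum the resistances:
  R_conv,in = 1/(hA) = 1/(9.25·12.5) = 0.008649 K/W
  R_plywood = L/(kA) = 0.0839/(0.0990·12.5) = 0.06780 K/W
  R_beech = L/(kA) = 0.0495/(0.158·12.5) = 0.02506 K/W
ΣR = 0.1015 K/W
ΔT = Q·ΣR = 107 × 0.1015 = 10.86 K
Heat flows outward, so T_out = T_in − ΔT = 20.1 − 10.86 = 9.24 °C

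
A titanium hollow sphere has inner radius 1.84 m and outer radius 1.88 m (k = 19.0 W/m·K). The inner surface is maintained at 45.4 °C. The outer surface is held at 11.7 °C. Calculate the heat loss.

Q = 4πk·ΔT/(1/r₁ − 1/r₂) = 4π × 19.0 × 33.7 / (1/1.84 − 1/1.88) = 6.96×10^5 W

Q = 696 kW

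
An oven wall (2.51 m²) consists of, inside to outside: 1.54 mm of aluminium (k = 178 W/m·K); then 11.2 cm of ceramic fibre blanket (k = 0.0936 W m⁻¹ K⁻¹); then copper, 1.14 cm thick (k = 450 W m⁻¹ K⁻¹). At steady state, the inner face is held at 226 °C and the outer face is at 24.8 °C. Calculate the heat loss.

Q = 422 W

Series thermal resistances, inner to outer:
  R_aluminium = L/(kA) = 0.00154/(178·2.51) = 3.447×10^-6 K/W
  R_ceramic fibre blanket = L/(kA) = 0.112/(0.0936·2.51) = 0.4767 K/W
  R_copper = L/(kA) = 0.0114/(450·2.51) = 1.009×10^-5 K/W
ΣR = 3.447×10^-6 + 0.4767 + 1.009×10^-5 = 0.4767 K/W
Q = ΔT/ΣR = (226 °C − 24.8 °C)/0.4767 = 422 W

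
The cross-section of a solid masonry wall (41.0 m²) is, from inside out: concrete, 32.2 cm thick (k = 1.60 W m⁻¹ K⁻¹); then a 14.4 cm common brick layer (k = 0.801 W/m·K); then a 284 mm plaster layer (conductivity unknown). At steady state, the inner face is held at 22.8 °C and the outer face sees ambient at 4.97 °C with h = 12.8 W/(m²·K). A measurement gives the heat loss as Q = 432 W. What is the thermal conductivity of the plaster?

ΣR = ΔT/Q = |22.8 − 4.97|/432 = 0.04127 K/W
Known resistances:
  R_concrete = L/(kA) = 0.322/(1.60·41.0) = 0.004909 K/W
  R_common brick = L/(kA) = 0.144/(0.801·41.0) = 0.004385 K/W
  R_conv,out = 1/(hA) = 1/(12.8·41.0) = 0.001905 K/W
R_plaster = ΣR − ΣR_known = 0.04127 − 0.01120 = 0.03007 K/W
L/(kA) = 0.03007 ⇒ k = 0.284/(0.03007·41.0) = 0.230 W/m·K

k = 0.230 W/m·K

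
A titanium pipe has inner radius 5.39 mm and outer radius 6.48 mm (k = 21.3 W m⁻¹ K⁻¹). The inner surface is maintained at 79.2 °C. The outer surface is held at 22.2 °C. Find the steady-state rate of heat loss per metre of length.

Q' = 2πk·ΔT/ln(r₂/r₁) = 2π × 21.3 × 57 / ln(0.00648/0.00539) = 41400 W/m

Q' = 41400 W/m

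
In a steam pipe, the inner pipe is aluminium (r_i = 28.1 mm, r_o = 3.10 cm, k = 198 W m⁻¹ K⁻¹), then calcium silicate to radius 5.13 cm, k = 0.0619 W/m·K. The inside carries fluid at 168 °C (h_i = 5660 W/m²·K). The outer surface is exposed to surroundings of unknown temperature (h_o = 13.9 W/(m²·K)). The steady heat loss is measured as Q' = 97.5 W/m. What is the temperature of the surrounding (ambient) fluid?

T_out = 19.9 °C

Series resistances:
  R'_conv,in = 1/(2πr h) = 1/(2π·0.0281·5660) = 0.001001 m·K/W
  R'_aluminium = ln(0.0310/0.0281)/(2πk) = 0.09822/(2π·198) = 7.895×10^-5 m·K/W
  R'_calcium silicate = ln(0.0513/0.0310)/(2πk) = 0.5037/(2π·0.0619) = 1.295 m·K/W
  R'_conv,out = 1/(2πr h) = 1/(2π·0.0513·13.9) = 0.2232 m·K/W
ΣR = 1.519 m·K/W
ΔT = Q'·ΣR = 97.5 × 1.519 = 148.1 K
Heat flows outward, so T_out = T_in − ΔT = 168 − 148.1 = 19.9 °C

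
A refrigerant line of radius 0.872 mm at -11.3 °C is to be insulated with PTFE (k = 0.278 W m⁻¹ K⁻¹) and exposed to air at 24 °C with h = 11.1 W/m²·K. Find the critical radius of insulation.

For a cylinder, r_cr = k_ins/h = 0.278/11.1 = 0.0250 m = 2.50 cm

r_cr = 2.50 cm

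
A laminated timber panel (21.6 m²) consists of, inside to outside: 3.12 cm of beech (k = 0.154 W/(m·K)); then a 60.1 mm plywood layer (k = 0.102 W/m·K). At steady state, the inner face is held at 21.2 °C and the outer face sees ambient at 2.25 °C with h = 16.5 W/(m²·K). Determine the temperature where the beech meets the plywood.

Series thermal resistances, inner to outer:
  R_beech = L/(kA) = 0.0312/(0.154·21.6) = 0.009380 K/W
  R_plywood = L/(kA) = 0.0601/(0.102·21.6) = 0.02728 K/W
  R_conv,out = 1/(hA) = 1/(16.5·21.6) = 0.002806 K/W
ΣR = 0.009380 + 0.02728 + 0.002806 = 0.03947 K/W
Q = ΔT/ΣR = (21.2 °C − 2.25 °C)/0.03947 = 480.1 W
From the inner boundary to the beech/plywood interface, ΣR_partial = 0.009380 K/W.
T_interface = T_in − Q·ΣR_partial = 21.2 °C − (480.1)(0.009380) = 16.7 °C

T = 16.7 °C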